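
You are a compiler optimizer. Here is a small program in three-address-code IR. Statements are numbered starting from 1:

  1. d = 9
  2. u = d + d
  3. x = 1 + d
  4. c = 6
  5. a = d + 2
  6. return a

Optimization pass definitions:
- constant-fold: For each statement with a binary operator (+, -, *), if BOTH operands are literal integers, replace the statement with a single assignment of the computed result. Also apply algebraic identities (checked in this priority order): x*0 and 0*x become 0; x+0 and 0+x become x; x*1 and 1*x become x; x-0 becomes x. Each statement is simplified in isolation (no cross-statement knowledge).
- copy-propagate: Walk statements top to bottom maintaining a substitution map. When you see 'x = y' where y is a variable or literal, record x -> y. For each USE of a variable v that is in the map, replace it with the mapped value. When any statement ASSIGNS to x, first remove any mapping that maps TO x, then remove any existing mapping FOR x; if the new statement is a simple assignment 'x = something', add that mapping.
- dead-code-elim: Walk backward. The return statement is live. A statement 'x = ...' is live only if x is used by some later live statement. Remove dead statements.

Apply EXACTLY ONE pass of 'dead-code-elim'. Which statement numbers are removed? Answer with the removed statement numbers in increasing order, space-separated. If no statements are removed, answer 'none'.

Backward liveness scan:
Stmt 1 'd = 9': KEEP (d is live); live-in = []
Stmt 2 'u = d + d': DEAD (u not in live set ['d'])
Stmt 3 'x = 1 + d': DEAD (x not in live set ['d'])
Stmt 4 'c = 6': DEAD (c not in live set ['d'])
Stmt 5 'a = d + 2': KEEP (a is live); live-in = ['d']
Stmt 6 'return a': KEEP (return); live-in = ['a']
Removed statement numbers: [2, 3, 4]
Surviving IR:
  d = 9
  a = d + 2
  return a

Answer: 2 3 4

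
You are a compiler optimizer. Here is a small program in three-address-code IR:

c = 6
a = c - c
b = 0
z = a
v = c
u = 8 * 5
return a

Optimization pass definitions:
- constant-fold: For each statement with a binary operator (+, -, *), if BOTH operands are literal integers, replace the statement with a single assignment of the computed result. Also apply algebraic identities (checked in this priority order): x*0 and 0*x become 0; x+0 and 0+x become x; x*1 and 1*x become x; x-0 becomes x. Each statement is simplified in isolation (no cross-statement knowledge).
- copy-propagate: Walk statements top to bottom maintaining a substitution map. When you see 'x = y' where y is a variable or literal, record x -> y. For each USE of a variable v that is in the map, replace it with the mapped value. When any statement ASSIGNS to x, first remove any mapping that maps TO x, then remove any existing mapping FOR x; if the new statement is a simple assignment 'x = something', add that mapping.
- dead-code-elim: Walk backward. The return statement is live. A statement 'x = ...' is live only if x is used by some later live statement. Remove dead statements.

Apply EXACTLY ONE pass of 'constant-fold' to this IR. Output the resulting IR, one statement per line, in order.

Applying constant-fold statement-by-statement:
  [1] c = 6  (unchanged)
  [2] a = c - c  (unchanged)
  [3] b = 0  (unchanged)
  [4] z = a  (unchanged)
  [5] v = c  (unchanged)
  [6] u = 8 * 5  -> u = 40
  [7] return a  (unchanged)
Result (7 stmts):
  c = 6
  a = c - c
  b = 0
  z = a
  v = c
  u = 40
  return a

Answer: c = 6
a = c - c
b = 0
z = a
v = c
u = 40
return a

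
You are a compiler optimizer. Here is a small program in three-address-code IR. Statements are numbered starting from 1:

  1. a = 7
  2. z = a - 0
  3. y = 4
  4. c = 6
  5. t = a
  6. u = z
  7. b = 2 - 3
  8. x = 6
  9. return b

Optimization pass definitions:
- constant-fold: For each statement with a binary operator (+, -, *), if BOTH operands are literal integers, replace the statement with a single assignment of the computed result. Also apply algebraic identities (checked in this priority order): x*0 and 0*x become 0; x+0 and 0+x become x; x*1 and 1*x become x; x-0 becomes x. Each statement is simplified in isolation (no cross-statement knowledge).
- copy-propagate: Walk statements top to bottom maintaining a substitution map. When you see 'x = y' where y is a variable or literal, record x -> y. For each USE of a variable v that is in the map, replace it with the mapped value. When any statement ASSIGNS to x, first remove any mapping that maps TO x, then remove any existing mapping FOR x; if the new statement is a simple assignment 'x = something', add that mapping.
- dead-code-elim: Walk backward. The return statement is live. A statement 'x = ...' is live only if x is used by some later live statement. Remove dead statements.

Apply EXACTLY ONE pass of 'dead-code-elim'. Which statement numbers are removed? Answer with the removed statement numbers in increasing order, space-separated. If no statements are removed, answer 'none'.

Backward liveness scan:
Stmt 1 'a = 7': DEAD (a not in live set [])
Stmt 2 'z = a - 0': DEAD (z not in live set [])
Stmt 3 'y = 4': DEAD (y not in live set [])
Stmt 4 'c = 6': DEAD (c not in live set [])
Stmt 5 't = a': DEAD (t not in live set [])
Stmt 6 'u = z': DEAD (u not in live set [])
Stmt 7 'b = 2 - 3': KEEP (b is live); live-in = []
Stmt 8 'x = 6': DEAD (x not in live set ['b'])
Stmt 9 'return b': KEEP (return); live-in = ['b']
Removed statement numbers: [1, 2, 3, 4, 5, 6, 8]
Surviving IR:
  b = 2 - 3
  return b

Answer: 1 2 3 4 5 6 8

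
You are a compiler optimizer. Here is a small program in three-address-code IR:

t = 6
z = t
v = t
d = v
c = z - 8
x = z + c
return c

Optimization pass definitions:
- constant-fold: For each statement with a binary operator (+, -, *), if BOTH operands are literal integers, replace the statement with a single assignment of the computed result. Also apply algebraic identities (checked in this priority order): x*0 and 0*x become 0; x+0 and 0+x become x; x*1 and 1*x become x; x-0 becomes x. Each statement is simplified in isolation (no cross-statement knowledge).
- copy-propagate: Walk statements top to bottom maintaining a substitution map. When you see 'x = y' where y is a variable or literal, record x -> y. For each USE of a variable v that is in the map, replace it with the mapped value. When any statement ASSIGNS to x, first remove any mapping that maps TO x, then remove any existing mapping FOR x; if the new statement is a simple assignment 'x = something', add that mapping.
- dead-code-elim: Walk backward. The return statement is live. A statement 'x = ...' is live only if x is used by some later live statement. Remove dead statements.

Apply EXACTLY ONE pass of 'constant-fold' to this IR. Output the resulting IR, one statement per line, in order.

Applying constant-fold statement-by-statement:
  [1] t = 6  (unchanged)
  [2] z = t  (unchanged)
  [3] v = t  (unchanged)
  [4] d = v  (unchanged)
  [5] c = z - 8  (unchanged)
  [6] x = z + c  (unchanged)
  [7] return c  (unchanged)
Result (7 stmts):
  t = 6
  z = t
  v = t
  d = v
  c = z - 8
  x = z + c
  return c

Answer: t = 6
z = t
v = t
d = v
c = z - 8
x = z + c
return c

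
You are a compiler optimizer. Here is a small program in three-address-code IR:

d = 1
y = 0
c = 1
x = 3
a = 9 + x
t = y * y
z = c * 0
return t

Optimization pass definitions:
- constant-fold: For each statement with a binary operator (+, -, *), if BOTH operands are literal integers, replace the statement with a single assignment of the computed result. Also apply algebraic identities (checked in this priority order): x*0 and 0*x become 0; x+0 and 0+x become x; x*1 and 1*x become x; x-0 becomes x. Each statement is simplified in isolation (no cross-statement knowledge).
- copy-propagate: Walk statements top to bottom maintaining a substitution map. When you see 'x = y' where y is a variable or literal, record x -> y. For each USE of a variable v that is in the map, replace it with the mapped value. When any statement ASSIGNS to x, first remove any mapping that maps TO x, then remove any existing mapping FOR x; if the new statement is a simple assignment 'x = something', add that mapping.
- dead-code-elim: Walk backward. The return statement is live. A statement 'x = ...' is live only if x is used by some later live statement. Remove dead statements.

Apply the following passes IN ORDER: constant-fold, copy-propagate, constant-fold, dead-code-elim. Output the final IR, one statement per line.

Initial IR:
  d = 1
  y = 0
  c = 1
  x = 3
  a = 9 + x
  t = y * y
  z = c * 0
  return t
After constant-fold (8 stmts):
  d = 1
  y = 0
  c = 1
  x = 3
  a = 9 + x
  t = y * y
  z = 0
  return t
After copy-propagate (8 stmts):
  d = 1
  y = 0
  c = 1
  x = 3
  a = 9 + 3
  t = 0 * 0
  z = 0
  return t
After constant-fold (8 stmts):
  d = 1
  y = 0
  c = 1
  x = 3
  a = 12
  t = 0
  z = 0
  return t
After dead-code-elim (2 stmts):
  t = 0
  return t

Answer: t = 0
return t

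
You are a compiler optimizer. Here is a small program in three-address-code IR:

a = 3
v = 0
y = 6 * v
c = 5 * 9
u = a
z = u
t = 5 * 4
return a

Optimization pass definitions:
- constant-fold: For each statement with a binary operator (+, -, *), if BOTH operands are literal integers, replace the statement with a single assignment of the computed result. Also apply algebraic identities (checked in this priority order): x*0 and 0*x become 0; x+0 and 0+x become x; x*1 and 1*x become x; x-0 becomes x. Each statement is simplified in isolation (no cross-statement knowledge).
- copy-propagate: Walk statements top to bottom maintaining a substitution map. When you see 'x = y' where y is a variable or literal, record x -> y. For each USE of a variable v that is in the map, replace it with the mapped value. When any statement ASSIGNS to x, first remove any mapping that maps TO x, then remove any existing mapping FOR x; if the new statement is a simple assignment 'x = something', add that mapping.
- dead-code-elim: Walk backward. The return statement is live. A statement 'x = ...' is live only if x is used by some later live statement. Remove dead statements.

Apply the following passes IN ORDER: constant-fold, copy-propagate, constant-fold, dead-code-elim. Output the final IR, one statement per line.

Answer: return 3

Derivation:
Initial IR:
  a = 3
  v = 0
  y = 6 * v
  c = 5 * 9
  u = a
  z = u
  t = 5 * 4
  return a
After constant-fold (8 stmts):
  a = 3
  v = 0
  y = 6 * v
  c = 45
  u = a
  z = u
  t = 20
  return a
After copy-propagate (8 stmts):
  a = 3
  v = 0
  y = 6 * 0
  c = 45
  u = 3
  z = 3
  t = 20
  return 3
After constant-fold (8 stmts):
  a = 3
  v = 0
  y = 0
  c = 45
  u = 3
  z = 3
  t = 20
  return 3
After dead-code-elim (1 stmts):
  return 3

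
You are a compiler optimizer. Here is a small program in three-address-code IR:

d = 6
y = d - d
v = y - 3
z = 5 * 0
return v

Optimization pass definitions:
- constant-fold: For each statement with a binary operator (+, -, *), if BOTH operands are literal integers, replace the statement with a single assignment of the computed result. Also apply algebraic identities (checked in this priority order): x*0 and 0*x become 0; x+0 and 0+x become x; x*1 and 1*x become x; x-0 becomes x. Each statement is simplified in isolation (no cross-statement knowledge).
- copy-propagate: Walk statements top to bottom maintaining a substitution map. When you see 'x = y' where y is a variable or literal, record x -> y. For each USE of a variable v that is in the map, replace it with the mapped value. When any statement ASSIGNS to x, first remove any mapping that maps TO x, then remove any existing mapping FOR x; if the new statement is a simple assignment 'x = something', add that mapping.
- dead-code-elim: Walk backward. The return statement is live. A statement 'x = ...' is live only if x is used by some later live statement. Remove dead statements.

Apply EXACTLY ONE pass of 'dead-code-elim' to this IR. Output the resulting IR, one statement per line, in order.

Applying dead-code-elim statement-by-statement:
  [5] return v  -> KEEP (return); live=['v']
  [4] z = 5 * 0  -> DEAD (z not live)
  [3] v = y - 3  -> KEEP; live=['y']
  [2] y = d - d  -> KEEP; live=['d']
  [1] d = 6  -> KEEP; live=[]
Result (4 stmts):
  d = 6
  y = d - d
  v = y - 3
  return v

Answer: d = 6
y = d - d
v = y - 3
return v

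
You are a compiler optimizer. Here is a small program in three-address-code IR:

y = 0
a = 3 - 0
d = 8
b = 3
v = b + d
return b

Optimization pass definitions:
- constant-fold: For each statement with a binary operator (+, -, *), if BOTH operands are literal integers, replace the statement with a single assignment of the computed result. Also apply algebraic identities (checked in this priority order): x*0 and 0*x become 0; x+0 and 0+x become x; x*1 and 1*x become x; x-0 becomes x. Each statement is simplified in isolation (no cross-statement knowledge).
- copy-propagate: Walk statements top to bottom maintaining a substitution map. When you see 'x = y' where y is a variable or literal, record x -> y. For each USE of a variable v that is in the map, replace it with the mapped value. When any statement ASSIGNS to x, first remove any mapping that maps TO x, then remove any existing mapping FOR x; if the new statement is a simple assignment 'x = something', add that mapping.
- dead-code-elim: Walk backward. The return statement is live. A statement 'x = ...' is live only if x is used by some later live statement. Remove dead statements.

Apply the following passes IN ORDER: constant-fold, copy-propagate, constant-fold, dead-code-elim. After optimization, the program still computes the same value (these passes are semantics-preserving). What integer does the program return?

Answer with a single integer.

Answer: 3

Derivation:
Initial IR:
  y = 0
  a = 3 - 0
  d = 8
  b = 3
  v = b + d
  return b
After constant-fold (6 stmts):
  y = 0
  a = 3
  d = 8
  b = 3
  v = b + d
  return b
After copy-propagate (6 stmts):
  y = 0
  a = 3
  d = 8
  b = 3
  v = 3 + 8
  return 3
After constant-fold (6 stmts):
  y = 0
  a = 3
  d = 8
  b = 3
  v = 11
  return 3
After dead-code-elim (1 stmts):
  return 3
Evaluate:
  y = 0  =>  y = 0
  a = 3 - 0  =>  a = 3
  d = 8  =>  d = 8
  b = 3  =>  b = 3
  v = b + d  =>  v = 11
  return b = 3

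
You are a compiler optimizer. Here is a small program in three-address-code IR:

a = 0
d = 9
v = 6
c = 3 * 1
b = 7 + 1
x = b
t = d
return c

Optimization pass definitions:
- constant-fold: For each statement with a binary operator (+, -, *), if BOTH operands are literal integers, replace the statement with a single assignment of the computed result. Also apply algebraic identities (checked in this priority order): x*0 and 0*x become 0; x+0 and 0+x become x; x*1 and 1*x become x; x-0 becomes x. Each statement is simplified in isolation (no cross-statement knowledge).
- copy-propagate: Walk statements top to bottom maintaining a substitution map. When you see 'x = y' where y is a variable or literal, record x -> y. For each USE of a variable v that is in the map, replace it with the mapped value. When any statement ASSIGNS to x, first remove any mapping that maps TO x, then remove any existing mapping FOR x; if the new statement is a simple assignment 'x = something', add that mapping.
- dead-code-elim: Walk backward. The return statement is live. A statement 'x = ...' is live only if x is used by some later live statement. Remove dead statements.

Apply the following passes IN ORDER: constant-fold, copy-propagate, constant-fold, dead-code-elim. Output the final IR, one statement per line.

Initial IR:
  a = 0
  d = 9
  v = 6
  c = 3 * 1
  b = 7 + 1
  x = b
  t = d
  return c
After constant-fold (8 stmts):
  a = 0
  d = 9
  v = 6
  c = 3
  b = 8
  x = b
  t = d
  return c
After copy-propagate (8 stmts):
  a = 0
  d = 9
  v = 6
  c = 3
  b = 8
  x = 8
  t = 9
  return 3
After constant-fold (8 stmts):
  a = 0
  d = 9
  v = 6
  c = 3
  b = 8
  x = 8
  t = 9
  return 3
After dead-code-elim (1 stmts):
  return 3

Answer: return 3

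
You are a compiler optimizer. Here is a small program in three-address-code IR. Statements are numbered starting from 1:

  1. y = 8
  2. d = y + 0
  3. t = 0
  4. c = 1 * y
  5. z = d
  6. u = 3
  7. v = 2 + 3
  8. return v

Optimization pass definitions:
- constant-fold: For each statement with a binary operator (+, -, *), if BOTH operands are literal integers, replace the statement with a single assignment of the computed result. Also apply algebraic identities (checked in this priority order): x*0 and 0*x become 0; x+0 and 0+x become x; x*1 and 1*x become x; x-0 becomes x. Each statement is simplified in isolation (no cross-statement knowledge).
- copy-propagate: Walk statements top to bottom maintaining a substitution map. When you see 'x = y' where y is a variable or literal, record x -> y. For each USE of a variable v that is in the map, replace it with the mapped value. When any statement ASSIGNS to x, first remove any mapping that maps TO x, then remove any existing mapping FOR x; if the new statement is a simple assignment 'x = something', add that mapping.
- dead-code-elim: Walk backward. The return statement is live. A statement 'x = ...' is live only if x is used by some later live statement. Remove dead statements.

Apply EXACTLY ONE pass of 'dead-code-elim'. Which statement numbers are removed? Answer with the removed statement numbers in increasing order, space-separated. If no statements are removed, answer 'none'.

Backward liveness scan:
Stmt 1 'y = 8': DEAD (y not in live set [])
Stmt 2 'd = y + 0': DEAD (d not in live set [])
Stmt 3 't = 0': DEAD (t not in live set [])
Stmt 4 'c = 1 * y': DEAD (c not in live set [])
Stmt 5 'z = d': DEAD (z not in live set [])
Stmt 6 'u = 3': DEAD (u not in live set [])
Stmt 7 'v = 2 + 3': KEEP (v is live); live-in = []
Stmt 8 'return v': KEEP (return); live-in = ['v']
Removed statement numbers: [1, 2, 3, 4, 5, 6]
Surviving IR:
  v = 2 + 3
  return v

Answer: 1 2 3 4 5 6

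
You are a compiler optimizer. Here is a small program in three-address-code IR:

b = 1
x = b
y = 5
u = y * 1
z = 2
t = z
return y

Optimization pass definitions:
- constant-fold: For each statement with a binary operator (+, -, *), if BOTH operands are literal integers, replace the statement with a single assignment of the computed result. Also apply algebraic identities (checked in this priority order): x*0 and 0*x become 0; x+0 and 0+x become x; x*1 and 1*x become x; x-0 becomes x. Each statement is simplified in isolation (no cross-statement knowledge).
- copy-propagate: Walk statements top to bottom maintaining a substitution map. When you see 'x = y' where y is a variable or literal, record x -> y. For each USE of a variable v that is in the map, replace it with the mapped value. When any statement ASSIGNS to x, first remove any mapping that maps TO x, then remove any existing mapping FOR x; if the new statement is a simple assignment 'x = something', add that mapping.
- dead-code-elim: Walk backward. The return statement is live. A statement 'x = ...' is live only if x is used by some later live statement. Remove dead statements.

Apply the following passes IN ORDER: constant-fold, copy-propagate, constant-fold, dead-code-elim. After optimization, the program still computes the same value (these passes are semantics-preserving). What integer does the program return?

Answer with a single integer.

Initial IR:
  b = 1
  x = b
  y = 5
  u = y * 1
  z = 2
  t = z
  return y
After constant-fold (7 stmts):
  b = 1
  x = b
  y = 5
  u = y
  z = 2
  t = z
  return y
After copy-propagate (7 stmts):
  b = 1
  x = 1
  y = 5
  u = 5
  z = 2
  t = 2
  return 5
After constant-fold (7 stmts):
  b = 1
  x = 1
  y = 5
  u = 5
  z = 2
  t = 2
  return 5
After dead-code-elim (1 stmts):
  return 5
Evaluate:
  b = 1  =>  b = 1
  x = b  =>  x = 1
  y = 5  =>  y = 5
  u = y * 1  =>  u = 5
  z = 2  =>  z = 2
  t = z  =>  t = 2
  return y = 5

Answer: 5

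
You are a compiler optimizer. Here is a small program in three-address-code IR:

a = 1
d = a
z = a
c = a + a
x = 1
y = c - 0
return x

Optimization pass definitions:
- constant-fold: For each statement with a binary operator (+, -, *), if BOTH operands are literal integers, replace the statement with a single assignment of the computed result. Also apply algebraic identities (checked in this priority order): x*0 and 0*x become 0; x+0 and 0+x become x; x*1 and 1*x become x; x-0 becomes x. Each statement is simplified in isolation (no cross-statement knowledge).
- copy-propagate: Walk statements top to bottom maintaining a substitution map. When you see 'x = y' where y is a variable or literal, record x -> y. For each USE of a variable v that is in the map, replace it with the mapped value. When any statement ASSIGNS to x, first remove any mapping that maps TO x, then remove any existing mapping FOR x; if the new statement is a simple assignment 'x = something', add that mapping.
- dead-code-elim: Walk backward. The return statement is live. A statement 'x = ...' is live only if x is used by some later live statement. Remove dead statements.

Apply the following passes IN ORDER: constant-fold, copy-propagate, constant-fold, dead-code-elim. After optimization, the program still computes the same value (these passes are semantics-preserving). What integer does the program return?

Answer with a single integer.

Initial IR:
  a = 1
  d = a
  z = a
  c = a + a
  x = 1
  y = c - 0
  return x
After constant-fold (7 stmts):
  a = 1
  d = a
  z = a
  c = a + a
  x = 1
  y = c
  return x
After copy-propagate (7 stmts):
  a = 1
  d = 1
  z = 1
  c = 1 + 1
  x = 1
  y = c
  return 1
After constant-fold (7 stmts):
  a = 1
  d = 1
  z = 1
  c = 2
  x = 1
  y = c
  return 1
After dead-code-elim (1 stmts):
  return 1
Evaluate:
  a = 1  =>  a = 1
  d = a  =>  d = 1
  z = a  =>  z = 1
  c = a + a  =>  c = 2
  x = 1  =>  x = 1
  y = c - 0  =>  y = 2
  return x = 1

Answer: 1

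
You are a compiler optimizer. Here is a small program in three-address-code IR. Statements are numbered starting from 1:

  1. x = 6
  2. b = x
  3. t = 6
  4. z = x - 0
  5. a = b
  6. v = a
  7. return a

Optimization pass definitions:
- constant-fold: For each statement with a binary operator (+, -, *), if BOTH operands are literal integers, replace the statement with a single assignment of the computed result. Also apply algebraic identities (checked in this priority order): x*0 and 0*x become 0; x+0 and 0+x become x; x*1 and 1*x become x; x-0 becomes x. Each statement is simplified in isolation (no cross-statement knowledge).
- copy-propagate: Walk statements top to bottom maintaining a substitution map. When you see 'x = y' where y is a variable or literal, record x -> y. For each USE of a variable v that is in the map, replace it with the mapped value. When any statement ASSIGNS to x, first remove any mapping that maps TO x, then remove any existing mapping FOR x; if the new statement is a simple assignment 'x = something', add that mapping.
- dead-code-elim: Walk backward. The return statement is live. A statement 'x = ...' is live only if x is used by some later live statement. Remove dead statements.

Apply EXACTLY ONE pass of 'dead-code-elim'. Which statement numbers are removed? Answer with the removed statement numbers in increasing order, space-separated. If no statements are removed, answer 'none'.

Answer: 3 4 6

Derivation:
Backward liveness scan:
Stmt 1 'x = 6': KEEP (x is live); live-in = []
Stmt 2 'b = x': KEEP (b is live); live-in = ['x']
Stmt 3 't = 6': DEAD (t not in live set ['b'])
Stmt 4 'z = x - 0': DEAD (z not in live set ['b'])
Stmt 5 'a = b': KEEP (a is live); live-in = ['b']
Stmt 6 'v = a': DEAD (v not in live set ['a'])
Stmt 7 'return a': KEEP (return); live-in = ['a']
Removed statement numbers: [3, 4, 6]
Surviving IR:
  x = 6
  b = x
  a = b
  return a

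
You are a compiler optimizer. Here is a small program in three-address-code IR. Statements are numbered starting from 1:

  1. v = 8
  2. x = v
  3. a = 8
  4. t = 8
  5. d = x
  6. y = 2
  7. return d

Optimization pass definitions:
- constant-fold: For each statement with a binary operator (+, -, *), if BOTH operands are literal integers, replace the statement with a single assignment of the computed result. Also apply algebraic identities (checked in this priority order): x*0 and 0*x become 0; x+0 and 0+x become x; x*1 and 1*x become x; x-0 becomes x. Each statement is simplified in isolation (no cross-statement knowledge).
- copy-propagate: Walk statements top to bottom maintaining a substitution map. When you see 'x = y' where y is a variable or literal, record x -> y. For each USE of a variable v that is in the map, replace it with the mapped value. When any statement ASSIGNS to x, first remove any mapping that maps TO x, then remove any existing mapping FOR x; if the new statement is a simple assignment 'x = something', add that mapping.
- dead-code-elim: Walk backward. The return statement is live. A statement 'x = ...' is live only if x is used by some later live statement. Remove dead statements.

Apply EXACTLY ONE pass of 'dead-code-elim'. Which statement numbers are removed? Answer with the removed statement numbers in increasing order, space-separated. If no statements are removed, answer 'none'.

Backward liveness scan:
Stmt 1 'v = 8': KEEP (v is live); live-in = []
Stmt 2 'x = v': KEEP (x is live); live-in = ['v']
Stmt 3 'a = 8': DEAD (a not in live set ['x'])
Stmt 4 't = 8': DEAD (t not in live set ['x'])
Stmt 5 'd = x': KEEP (d is live); live-in = ['x']
Stmt 6 'y = 2': DEAD (y not in live set ['d'])
Stmt 7 'return d': KEEP (return); live-in = ['d']
Removed statement numbers: [3, 4, 6]
Surviving IR:
  v = 8
  x = v
  d = x
  return d

Answer: 3 4 6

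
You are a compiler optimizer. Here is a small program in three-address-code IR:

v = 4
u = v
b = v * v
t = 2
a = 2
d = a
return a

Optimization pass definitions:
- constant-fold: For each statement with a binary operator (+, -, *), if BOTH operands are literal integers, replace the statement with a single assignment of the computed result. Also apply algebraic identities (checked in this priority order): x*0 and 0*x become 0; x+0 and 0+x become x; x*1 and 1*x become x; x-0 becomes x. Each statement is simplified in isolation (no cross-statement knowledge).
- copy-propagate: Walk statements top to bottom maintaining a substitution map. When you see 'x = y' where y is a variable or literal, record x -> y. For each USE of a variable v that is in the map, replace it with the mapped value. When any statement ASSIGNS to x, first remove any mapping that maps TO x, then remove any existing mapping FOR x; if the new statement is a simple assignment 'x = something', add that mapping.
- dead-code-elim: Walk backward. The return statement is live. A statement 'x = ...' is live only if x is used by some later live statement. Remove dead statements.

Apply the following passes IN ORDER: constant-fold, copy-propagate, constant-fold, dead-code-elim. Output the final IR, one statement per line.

Initial IR:
  v = 4
  u = v
  b = v * v
  t = 2
  a = 2
  d = a
  return a
After constant-fold (7 stmts):
  v = 4
  u = v
  b = v * v
  t = 2
  a = 2
  d = a
  return a
After copy-propagate (7 stmts):
  v = 4
  u = 4
  b = 4 * 4
  t = 2
  a = 2
  d = 2
  return 2
After constant-fold (7 stmts):
  v = 4
  u = 4
  b = 16
  t = 2
  a = 2
  d = 2
  return 2
After dead-code-elim (1 stmts):
  return 2

Answer: return 2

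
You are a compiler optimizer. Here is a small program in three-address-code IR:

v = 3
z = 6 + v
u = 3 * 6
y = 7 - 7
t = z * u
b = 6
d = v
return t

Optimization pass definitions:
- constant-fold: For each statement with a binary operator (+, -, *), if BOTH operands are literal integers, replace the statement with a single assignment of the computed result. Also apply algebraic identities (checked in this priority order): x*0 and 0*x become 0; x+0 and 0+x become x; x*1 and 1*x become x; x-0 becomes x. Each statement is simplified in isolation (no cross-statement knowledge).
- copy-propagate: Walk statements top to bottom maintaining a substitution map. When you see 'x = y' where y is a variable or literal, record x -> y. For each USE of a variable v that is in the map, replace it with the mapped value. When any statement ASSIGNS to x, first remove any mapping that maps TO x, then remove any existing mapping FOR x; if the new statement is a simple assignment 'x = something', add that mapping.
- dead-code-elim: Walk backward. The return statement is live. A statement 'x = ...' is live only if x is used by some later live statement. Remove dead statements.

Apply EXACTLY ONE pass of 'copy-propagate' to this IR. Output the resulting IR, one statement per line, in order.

Applying copy-propagate statement-by-statement:
  [1] v = 3  (unchanged)
  [2] z = 6 + v  -> z = 6 + 3
  [3] u = 3 * 6  (unchanged)
  [4] y = 7 - 7  (unchanged)
  [5] t = z * u  (unchanged)
  [6] b = 6  (unchanged)
  [7] d = v  -> d = 3
  [8] return t  (unchanged)
Result (8 stmts):
  v = 3
  z = 6 + 3
  u = 3 * 6
  y = 7 - 7
  t = z * u
  b = 6
  d = 3
  return t

Answer: v = 3
z = 6 + 3
u = 3 * 6
y = 7 - 7
t = z * u
b = 6
d = 3
return t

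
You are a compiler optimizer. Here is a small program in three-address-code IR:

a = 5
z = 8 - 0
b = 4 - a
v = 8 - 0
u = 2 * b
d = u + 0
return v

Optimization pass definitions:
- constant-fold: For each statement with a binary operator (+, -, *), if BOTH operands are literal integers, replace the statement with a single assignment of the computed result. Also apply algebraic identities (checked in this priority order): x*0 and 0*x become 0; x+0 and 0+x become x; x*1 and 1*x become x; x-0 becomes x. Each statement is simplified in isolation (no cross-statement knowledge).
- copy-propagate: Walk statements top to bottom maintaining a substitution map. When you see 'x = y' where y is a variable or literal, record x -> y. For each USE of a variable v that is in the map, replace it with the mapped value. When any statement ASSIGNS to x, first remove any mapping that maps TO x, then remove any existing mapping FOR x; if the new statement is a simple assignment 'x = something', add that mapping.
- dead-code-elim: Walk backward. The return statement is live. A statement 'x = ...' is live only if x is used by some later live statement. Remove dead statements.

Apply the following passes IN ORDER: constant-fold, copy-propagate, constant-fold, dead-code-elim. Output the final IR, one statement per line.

Answer: return 8

Derivation:
Initial IR:
  a = 5
  z = 8 - 0
  b = 4 - a
  v = 8 - 0
  u = 2 * b
  d = u + 0
  return v
After constant-fold (7 stmts):
  a = 5
  z = 8
  b = 4 - a
  v = 8
  u = 2 * b
  d = u
  return v
After copy-propagate (7 stmts):
  a = 5
  z = 8
  b = 4 - 5
  v = 8
  u = 2 * b
  d = u
  return 8
After constant-fold (7 stmts):
  a = 5
  z = 8
  b = -1
  v = 8
  u = 2 * b
  d = u
  return 8
After dead-code-elim (1 stmts):
  return 8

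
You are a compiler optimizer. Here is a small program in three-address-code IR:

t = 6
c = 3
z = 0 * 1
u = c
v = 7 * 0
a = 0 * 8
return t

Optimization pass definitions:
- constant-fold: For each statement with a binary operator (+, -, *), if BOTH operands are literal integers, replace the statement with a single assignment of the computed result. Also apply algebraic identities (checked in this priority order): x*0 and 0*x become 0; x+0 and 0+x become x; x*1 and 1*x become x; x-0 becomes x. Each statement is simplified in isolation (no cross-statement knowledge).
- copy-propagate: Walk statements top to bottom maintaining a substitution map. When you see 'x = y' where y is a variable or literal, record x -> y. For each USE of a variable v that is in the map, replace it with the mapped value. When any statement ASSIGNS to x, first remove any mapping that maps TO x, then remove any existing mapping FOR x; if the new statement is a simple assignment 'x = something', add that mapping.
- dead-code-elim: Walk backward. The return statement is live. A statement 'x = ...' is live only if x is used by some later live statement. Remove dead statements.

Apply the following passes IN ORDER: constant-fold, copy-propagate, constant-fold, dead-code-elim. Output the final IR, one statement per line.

Initial IR:
  t = 6
  c = 3
  z = 0 * 1
  u = c
  v = 7 * 0
  a = 0 * 8
  return t
After constant-fold (7 stmts):
  t = 6
  c = 3
  z = 0
  u = c
  v = 0
  a = 0
  return t
After copy-propagate (7 stmts):
  t = 6
  c = 3
  z = 0
  u = 3
  v = 0
  a = 0
  return 6
After constant-fold (7 stmts):
  t = 6
  c = 3
  z = 0
  u = 3
  v = 0
  a = 0
  return 6
After dead-code-elim (1 stmts):
  return 6

Answer: return 6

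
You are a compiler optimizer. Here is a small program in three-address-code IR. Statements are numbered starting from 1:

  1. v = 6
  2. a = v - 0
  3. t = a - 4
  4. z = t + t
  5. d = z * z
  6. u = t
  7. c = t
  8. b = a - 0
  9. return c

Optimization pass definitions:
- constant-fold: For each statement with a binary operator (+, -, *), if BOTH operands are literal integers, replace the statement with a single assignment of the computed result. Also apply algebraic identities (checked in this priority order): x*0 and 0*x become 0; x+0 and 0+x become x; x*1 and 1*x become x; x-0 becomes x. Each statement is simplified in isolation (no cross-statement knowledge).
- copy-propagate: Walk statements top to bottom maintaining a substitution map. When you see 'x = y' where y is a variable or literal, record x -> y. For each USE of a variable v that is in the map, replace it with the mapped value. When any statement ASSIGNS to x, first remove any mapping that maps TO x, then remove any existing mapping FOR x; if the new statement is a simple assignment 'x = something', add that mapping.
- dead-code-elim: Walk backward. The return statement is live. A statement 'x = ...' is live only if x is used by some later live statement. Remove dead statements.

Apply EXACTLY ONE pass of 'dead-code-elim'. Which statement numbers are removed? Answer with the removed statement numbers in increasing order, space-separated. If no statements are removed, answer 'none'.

Answer: 4 5 6 8

Derivation:
Backward liveness scan:
Stmt 1 'v = 6': KEEP (v is live); live-in = []
Stmt 2 'a = v - 0': KEEP (a is live); live-in = ['v']
Stmt 3 't = a - 4': KEEP (t is live); live-in = ['a']
Stmt 4 'z = t + t': DEAD (z not in live set ['t'])
Stmt 5 'd = z * z': DEAD (d not in live set ['t'])
Stmt 6 'u = t': DEAD (u not in live set ['t'])
Stmt 7 'c = t': KEEP (c is live); live-in = ['t']
Stmt 8 'b = a - 0': DEAD (b not in live set ['c'])
Stmt 9 'return c': KEEP (return); live-in = ['c']
Removed statement numbers: [4, 5, 6, 8]
Surviving IR:
  v = 6
  a = v - 0
  t = a - 4
  c = t
  return c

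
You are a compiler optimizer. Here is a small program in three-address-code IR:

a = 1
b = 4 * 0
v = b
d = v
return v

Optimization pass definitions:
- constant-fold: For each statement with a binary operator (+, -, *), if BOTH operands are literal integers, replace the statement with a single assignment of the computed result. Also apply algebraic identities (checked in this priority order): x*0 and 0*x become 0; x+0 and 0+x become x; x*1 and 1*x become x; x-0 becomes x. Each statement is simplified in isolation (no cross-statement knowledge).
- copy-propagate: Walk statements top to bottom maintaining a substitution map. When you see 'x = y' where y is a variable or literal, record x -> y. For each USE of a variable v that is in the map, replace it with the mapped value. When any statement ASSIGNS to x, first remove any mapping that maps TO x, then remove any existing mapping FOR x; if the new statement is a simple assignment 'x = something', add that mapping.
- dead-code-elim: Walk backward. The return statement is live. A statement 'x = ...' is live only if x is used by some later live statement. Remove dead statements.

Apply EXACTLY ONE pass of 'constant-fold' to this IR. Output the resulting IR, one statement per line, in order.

Applying constant-fold statement-by-statement:
  [1] a = 1  (unchanged)
  [2] b = 4 * 0  -> b = 0
  [3] v = b  (unchanged)
  [4] d = v  (unchanged)
  [5] return v  (unchanged)
Result (5 stmts):
  a = 1
  b = 0
  v = b
  d = v
  return v

Answer: a = 1
b = 0
v = b
d = v
return v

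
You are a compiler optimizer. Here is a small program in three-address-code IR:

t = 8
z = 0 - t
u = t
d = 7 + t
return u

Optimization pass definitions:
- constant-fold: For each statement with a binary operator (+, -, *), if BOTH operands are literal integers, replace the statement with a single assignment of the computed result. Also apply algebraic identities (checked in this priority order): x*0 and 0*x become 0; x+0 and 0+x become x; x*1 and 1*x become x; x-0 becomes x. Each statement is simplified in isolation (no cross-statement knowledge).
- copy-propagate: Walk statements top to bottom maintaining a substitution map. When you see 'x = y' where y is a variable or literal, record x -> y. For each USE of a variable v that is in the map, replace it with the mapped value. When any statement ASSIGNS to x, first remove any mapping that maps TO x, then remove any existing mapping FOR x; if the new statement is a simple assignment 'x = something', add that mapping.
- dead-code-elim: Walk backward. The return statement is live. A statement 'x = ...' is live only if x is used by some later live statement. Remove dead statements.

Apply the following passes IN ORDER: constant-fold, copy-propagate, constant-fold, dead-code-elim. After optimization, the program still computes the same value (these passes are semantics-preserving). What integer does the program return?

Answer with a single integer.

Answer: 8

Derivation:
Initial IR:
  t = 8
  z = 0 - t
  u = t
  d = 7 + t
  return u
After constant-fold (5 stmts):
  t = 8
  z = 0 - t
  u = t
  d = 7 + t
  return u
After copy-propagate (5 stmts):
  t = 8
  z = 0 - 8
  u = 8
  d = 7 + 8
  return 8
After constant-fold (5 stmts):
  t = 8
  z = -8
  u = 8
  d = 15
  return 8
After dead-code-elim (1 stmts):
  return 8
Evaluate:
  t = 8  =>  t = 8
  z = 0 - t  =>  z = -8
  u = t  =>  u = 8
  d = 7 + t  =>  d = 15
  return u = 8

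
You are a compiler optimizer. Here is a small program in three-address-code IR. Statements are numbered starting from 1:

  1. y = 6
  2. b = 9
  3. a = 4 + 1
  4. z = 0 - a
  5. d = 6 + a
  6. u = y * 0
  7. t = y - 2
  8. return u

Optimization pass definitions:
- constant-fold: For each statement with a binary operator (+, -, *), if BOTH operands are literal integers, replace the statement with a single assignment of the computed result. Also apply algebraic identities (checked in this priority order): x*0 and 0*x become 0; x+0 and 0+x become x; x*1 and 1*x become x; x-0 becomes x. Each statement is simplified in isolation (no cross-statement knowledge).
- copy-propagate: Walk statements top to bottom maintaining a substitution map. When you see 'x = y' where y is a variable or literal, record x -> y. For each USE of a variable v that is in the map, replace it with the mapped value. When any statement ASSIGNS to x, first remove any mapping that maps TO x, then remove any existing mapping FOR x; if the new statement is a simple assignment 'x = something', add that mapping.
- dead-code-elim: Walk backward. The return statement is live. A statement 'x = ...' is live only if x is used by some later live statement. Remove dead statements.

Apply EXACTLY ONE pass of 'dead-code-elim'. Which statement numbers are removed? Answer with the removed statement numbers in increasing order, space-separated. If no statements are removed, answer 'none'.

Answer: 2 3 4 5 7

Derivation:
Backward liveness scan:
Stmt 1 'y = 6': KEEP (y is live); live-in = []
Stmt 2 'b = 9': DEAD (b not in live set ['y'])
Stmt 3 'a = 4 + 1': DEAD (a not in live set ['y'])
Stmt 4 'z = 0 - a': DEAD (z not in live set ['y'])
Stmt 5 'd = 6 + a': DEAD (d not in live set ['y'])
Stmt 6 'u = y * 0': KEEP (u is live); live-in = ['y']
Stmt 7 't = y - 2': DEAD (t not in live set ['u'])
Stmt 8 'return u': KEEP (return); live-in = ['u']
Removed statement numbers: [2, 3, 4, 5, 7]
Surviving IR:
  y = 6
  u = y * 0
  return u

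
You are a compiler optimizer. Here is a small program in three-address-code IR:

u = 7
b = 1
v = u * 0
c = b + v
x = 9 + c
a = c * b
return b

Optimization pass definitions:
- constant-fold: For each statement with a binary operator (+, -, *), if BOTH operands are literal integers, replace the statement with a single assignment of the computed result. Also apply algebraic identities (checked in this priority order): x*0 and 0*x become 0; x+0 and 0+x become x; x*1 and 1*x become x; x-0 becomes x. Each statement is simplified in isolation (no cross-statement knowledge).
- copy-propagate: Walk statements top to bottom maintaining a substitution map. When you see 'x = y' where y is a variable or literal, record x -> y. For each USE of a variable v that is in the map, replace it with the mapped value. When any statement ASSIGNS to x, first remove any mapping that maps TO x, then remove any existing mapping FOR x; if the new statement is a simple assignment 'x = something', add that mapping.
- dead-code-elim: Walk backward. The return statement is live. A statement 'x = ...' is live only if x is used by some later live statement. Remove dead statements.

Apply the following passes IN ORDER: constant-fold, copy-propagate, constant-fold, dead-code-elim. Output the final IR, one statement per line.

Initial IR:
  u = 7
  b = 1
  v = u * 0
  c = b + v
  x = 9 + c
  a = c * b
  return b
After constant-fold (7 stmts):
  u = 7
  b = 1
  v = 0
  c = b + v
  x = 9 + c
  a = c * b
  return b
After copy-propagate (7 stmts):
  u = 7
  b = 1
  v = 0
  c = 1 + 0
  x = 9 + c
  a = c * 1
  return 1
After constant-fold (7 stmts):
  u = 7
  b = 1
  v = 0
  c = 1
  x = 9 + c
  a = c
  return 1
After dead-code-elim (1 stmts):
  return 1

Answer: return 1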